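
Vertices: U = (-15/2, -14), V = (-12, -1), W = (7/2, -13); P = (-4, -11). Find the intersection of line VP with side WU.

(-2, -27/2)

Barycentric coordinates of P with respect to UVW: (2/5, 1/5, 2/5).
On side WU the V-coordinate is zero; dropping P's V-weight 1/5 and renormalizing the remaining 2/5 : 2/5 gives weights 1/2, 1/2 on W, U.
Q = (1/2)·(7/2, -13) + (1/2)·(-15/2, -14) = (-2, -27/2).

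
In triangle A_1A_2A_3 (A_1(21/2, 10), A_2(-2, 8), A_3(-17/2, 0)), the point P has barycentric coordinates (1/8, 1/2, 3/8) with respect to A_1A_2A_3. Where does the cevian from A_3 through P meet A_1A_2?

Line A_3P meets A_1A_2 where the A_3-coordinate vanishes; zeroing P's A_3-weight and renormalizing leaves A_1, A_2-weights 1/8 : 1/2 → (1/5, 4/5).
So Q = (1/5)·A_1 + (4/5)·A_2 = (1/2, 42/5).

(1/2, 42/5)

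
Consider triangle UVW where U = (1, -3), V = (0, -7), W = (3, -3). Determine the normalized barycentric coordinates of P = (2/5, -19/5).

(1, 1/5, -1/5)

Signed area of the reference triangle: [UVW] = ½·(1·(-7−(-3)) + 0·(-3−(-3)) + 3·(-3−(-7))) = ½·(-4 + 0 + 12) = 4.
[PVW] = ½·((2/5)·(-7−(-3)) + 0·(-3−(-19/5)) + 3·(-19/5−(-7))) = ½·(-8/5 + 0 + 48/5) = 4, so the U-coordinate is 4/4 = 1.
[UPW] = ½·(1·(-19/5−(-3)) + (2/5)·(-3−(-3)) + 3·(-3−(-19/5))) = ½·(-4/5 + 0 + 12/5) = 4/5, so the V-coordinate is 1/5.
[UVP] = ½·(1·(-7−(-19/5)) + 0·(-19/5−(-3)) + (2/5)·(-3−(-7))) = ½·(-16/5 + 0 + 8/5) = -4/5, so the W-coordinate is -1/5.
Check: 1 + 1/5 − 1/5 = 1.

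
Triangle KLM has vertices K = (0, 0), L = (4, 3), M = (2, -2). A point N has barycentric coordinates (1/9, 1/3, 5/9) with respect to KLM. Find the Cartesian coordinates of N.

N = (1/9)·K + (1/3)·L + (5/9)·M.
x-coordinate: (1/9)·0 + (1/3)·4 + (5/9)·2 = 22/9.
y-coordinate: (1/9)·0 + (1/3)·3 + (5/9)·(-2) = -1/9.

(22/9, -1/9)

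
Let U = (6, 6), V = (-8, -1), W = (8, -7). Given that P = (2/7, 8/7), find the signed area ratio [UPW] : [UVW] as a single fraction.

3/7

[UVW] = ½·(6·(-1−(-7)) + (-8)·(-7−6) + 8·(6−(-1))) = ½·(36 + 104 + 56) = 98.
[UPW] = ½·(6·(8/7−(-7)) + (2/7)·(-7−6) + 8·(6−(8/7))) = ½·(342/7 − 26/7 + 272/7) = 42, so the ratio is 42/98 = 3/7.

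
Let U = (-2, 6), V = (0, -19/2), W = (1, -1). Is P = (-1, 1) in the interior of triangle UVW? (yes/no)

yes

Barycentric coordinates of P: (38/65, 16/65, 11/65).
The three coordinates are positive, positive, positive; a point is interior exactly when all three are positive.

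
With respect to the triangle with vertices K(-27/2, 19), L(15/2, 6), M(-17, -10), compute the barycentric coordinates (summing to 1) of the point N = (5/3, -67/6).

Signed area of the reference triangle: [KLM] = ½·((-27/2)·(6−(-10)) + (15/2)·(-10−19) + (-17)·(19−6)) = ½·(-216 − 435/2 − 221) = -1309/4.
[NLM] = ½·((5/3)·(6−(-10)) + (15/2)·(-10−(-67/6)) + (-17)·(-67/6−6)) = ½·(80/3 + 35/4 + 1751/6) = 1309/8, so the K-coordinate is (1309/8)/(-1309/4) = -1/2.
[KNM] = ½·((-27/2)·(-67/6−(-10)) + (5/3)·(-10−19) + (-17)·(19−(-67/6))) = ½·(63/4 − 145/3 − 3077/6) = -6545/24, so the L-coordinate is 5/6.
[KLN] = ½·((-27/2)·(6−(-67/6)) + (15/2)·(-67/6−19) + (5/3)·(19−6)) = ½·(-927/4 − 905/4 + 65/3) = -1309/6, so the M-coordinate is 2/3.

(-1/2, 5/6, 2/3)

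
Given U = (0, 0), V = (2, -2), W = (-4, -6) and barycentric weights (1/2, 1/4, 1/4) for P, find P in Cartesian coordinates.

P = (1/2)·U + (1/4)·V + (1/4)·W.
x-coordinate: (1/2)·0 + (1/4)·2 + (1/4)·(-4) = -1/2.
y-coordinate: (1/2)·0 + (1/4)·(-2) + (1/4)·(-6) = -2.

(-1/2, -2)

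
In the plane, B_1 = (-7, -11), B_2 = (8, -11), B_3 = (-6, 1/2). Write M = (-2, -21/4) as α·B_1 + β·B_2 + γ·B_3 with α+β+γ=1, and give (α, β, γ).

(1/5, 3/10, 1/2)

Signed area of the reference triangle: [B_1B_2B_3] = ½·((-7)·(-11−(1/2)) + 8·(1/2−(-11)) + (-6)·(-11−(-11))) = ½·(161/2 + 92 + 0) = 345/4.
[MB_2B_3] = ½·((-2)·(-11−(1/2)) + 8·(1/2−(-21/4)) + (-6)·(-21/4−(-11))) = ½·(23 + 46 − 69/2) = 69/4, so the B_1-coordinate is (69/4)/(345/4) = 1/5.
[B_1MB_3] = ½·((-7)·(-21/4−(1/2)) + (-2)·(1/2−(-11)) + (-6)·(-11−(-21/4))) = ½·(161/4 − 23 + 69/2) = 207/8, so the B_2-coordinate is 3/10.
[B_1B_2M] = ½·((-7)·(-11−(-21/4)) + 8·(-21/4−(-11)) + (-2)·(-11−(-11))) = ½·(161/4 + 46 + 0) = 345/8, so the B_3-coordinate is 1/2.
Check: 1/5 + 3/10 + 1/2 = 1.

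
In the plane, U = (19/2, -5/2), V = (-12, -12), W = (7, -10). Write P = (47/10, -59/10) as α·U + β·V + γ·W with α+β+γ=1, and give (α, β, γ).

(3/5, 1/5, 1/5)

Signed area of the reference triangle: [UVW] = ½·((19/2)·(-12−(-10)) + (-12)·(-10−(-5/2)) + 7·(-5/2−(-12))) = ½·(-19 + 90 + 133/2) = 275/4.
[PVW] = ½·((47/10)·(-12−(-10)) + (-12)·(-10−(-59/10)) + 7·(-59/10−(-12))) = ½·(-47/5 + 246/5 + 427/10) = 165/4, so the U-coordinate is (165/4)/(275/4) = 3/5.
[UPW] = ½·((19/2)·(-59/10−(-10)) + (47/10)·(-10−(-5/2)) + 7·(-5/2−(-59/10))) = ½·(779/20 − 141/4 + 119/5) = 55/4, so the V-coordinate is 1/5.
[UVP] = ½·((19/2)·(-12−(-59/10)) + (-12)·(-59/10−(-5/2)) + (47/10)·(-5/2−(-12))) = ½·(-1159/20 + 204/5 + 893/20) = 55/4, so the W-coordinate is 1/5.
Check: 3/5 + 1/5 + 1/5 = 1.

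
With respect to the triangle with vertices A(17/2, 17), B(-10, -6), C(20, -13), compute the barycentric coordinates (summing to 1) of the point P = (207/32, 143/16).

Signed area of the reference triangle: [ABC] = ½·((17/2)·(-6−(-13)) + (-10)·(-13−17) + 20·(17−(-6))) = ½·(119/2 + 300 + 460) = 1639/4.
[PBC] = ½·((207/32)·(-6−(-13)) + (-10)·(-13−(143/16)) + 20·(143/16−(-6))) = ½·(1449/32 + 1755/8 + 1195/4) = 18029/64, so the A-coordinate is (18029/64)/(1639/4) = 11/16.
[APC] = ½·((17/2)·(143/16−(-13)) + (207/32)·(-13−17) + 20·(17−(143/16))) = ½·(5967/32 − 3105/16 + 645/4) = 4917/64, so the B-coordinate is 3/16.
[ABP] = ½·((17/2)·(-6−(143/16)) + (-10)·(143/16−17) + (207/32)·(17−(-6))) = ½·(-4063/32 + 645/8 + 4761/32) = 1639/32, so the C-coordinate is 1/8.
Check: 11/16 + 3/16 + 1/8 = 1.

(11/16, 3/16, 1/8)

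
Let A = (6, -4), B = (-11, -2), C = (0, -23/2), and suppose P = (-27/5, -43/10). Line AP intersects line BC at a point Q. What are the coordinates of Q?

Barycentric coordinates of P with respect to ABC: (1/5, 3/5, 1/5).
On side BC the A-coordinate is zero; dropping P's A-weight 1/5 and renormalizing the remaining 3/5 : 1/5 gives weights 3/4, 1/4 on B, C.
Q = (3/4)·(-11, -2) + (1/4)·(0, -23/2) = (-33/4, -35/8).

(-33/4, -35/8)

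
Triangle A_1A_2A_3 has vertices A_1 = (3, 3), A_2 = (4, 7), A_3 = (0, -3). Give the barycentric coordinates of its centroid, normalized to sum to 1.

The centroid is the average of the vertices, so each weight is 1/3.

(1/3, 1/3, 1/3)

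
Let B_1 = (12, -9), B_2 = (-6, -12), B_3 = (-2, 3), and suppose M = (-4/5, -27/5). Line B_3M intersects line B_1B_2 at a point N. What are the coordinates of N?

(0, -11)

Barycentric coordinates of M with respect to B_1B_2B_3: (1/5, 2/5, 2/5).
On side B_1B_2 the B_3-coordinate is zero; dropping M's B_3-weight 2/5 and renormalizing the remaining 1/5 : 2/5 gives weights 1/3, 2/3 on B_1, B_2.
N = (1/3)·(12, -9) + (2/3)·(-6, -12) = (0, -11).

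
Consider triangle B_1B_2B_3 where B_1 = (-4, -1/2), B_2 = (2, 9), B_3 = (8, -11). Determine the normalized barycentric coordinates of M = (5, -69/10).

Signed area of the reference triangle: [B_1B_2B_3] = ½·((-4)·(9−(-11)) + 2·(-11−(-1/2)) + 8·(-1/2−9)) = ½·(-80 − 21 − 76) = -177/2.
[MB_2B_3] = ½·(5·(9−(-11)) + 2·(-11−(-69/10)) + 8·(-69/10−9)) = ½·(100 − 41/5 − 636/5) = -177/10, so the B_1-coordinate is (-177/10)/(-177/2) = 1/5.
[B_1MB_3] = ½·((-4)·(-69/10−(-11)) + 5·(-11−(-1/2)) + 8·(-1/2−(-69/10))) = ½·(-82/5 − 105/2 + 256/5) = -177/20, so the B_2-coordinate is 1/10.
[B_1B_2M] = ½·((-4)·(9−(-69/10)) + 2·(-69/10−(-1/2)) + 5·(-1/2−9)) = ½·(-318/5 − 64/5 − 95/2) = -1239/20, so the B_3-coordinate is 7/10.
Check: 1/5 + 1/10 + 7/10 = 1.

(1/5, 1/10, 7/10)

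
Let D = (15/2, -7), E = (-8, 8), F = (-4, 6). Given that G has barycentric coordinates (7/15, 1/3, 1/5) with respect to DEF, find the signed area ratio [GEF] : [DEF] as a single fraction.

The signed ratio [GEF]/[DEF] equals the barycentric coordinate of G at vertex D, which is 7/15.

7/15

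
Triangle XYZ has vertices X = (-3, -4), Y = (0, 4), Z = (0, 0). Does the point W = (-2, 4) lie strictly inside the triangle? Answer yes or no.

no

Barycentric coordinates of W: (2/3, 5/3, -4/3).
The three coordinates are positive, positive, negative; a point is interior exactly when all three are positive.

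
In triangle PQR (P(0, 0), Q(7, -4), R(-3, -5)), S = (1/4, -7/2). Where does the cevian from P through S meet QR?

(1/3, -14/3)

Barycentric coordinates of S with respect to PQR: (1/4, 1/4, 1/2).
On side QR the P-coordinate is zero; dropping S's P-weight 1/4 and renormalizing the remaining 1/4 : 1/2 gives weights 1/3, 2/3 on Q, R.
T = (1/3)·(7, -4) + (2/3)·(-3, -5) = (1/3, -14/3).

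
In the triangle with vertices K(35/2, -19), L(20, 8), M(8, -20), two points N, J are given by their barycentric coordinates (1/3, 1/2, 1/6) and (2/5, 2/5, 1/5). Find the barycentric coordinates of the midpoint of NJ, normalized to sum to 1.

Since both coordinate triples sum to 1, the midpoint's barycentrics are the componentwise average.
(1/3+2/5)/2 = 11/30; similarly 9/20 and 11/60.

(11/30, 9/20, 11/60)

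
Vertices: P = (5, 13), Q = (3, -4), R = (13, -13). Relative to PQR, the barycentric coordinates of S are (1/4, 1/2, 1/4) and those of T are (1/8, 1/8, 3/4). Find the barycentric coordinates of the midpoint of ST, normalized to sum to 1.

(3/16, 5/16, 1/2)

Since both coordinate triples sum to 1, the midpoint's barycentrics are the componentwise average.
(1/4+1/8)/2 = 3/16; similarly 5/16 and 1/2.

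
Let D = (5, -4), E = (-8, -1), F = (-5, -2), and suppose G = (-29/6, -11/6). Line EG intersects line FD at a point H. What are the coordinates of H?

(-5/3, -8/3)

Barycentric coordinates of G with respect to DEF: (1/6, 1/2, 1/3).
On side FD the E-coordinate is zero; dropping G's E-weight 1/2 and renormalizing the remaining 1/3 : 1/6 gives weights 2/3, 1/3 on F, D.
H = (2/3)·(-5, -2) + (1/3)·(5, -4) = (-5/3, -8/3).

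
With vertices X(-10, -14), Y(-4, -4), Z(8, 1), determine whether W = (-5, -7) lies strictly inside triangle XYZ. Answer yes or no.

Barycentric coordinates of W: (31/90, 17/30, 4/45).
The three coordinates are positive, positive, positive; a point is interior exactly when all three are positive.

yes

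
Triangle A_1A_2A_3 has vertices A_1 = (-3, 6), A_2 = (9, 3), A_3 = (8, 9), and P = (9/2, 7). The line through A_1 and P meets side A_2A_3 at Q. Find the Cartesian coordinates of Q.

Barycentric coordinates of P with respect to A_1A_2A_3: (1/3, 1/6, 1/2).
On side A_2A_3 the A_1-coordinate is zero; dropping P's A_1-weight 1/3 and renormalizing the remaining 1/6 : 1/2 gives weights 1/4, 3/4 on A_2, A_3.
Q = (1/4)·(9, 3) + (3/4)·(8, 9) = (33/4, 15/2).

(33/4, 15/2)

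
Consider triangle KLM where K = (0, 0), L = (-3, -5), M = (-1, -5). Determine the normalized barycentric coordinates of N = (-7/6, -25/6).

(1/6, 1/6, 2/3)

Signed area of the reference triangle: [KLM] = ½·(0·(-5−(-5)) + (-3)·(-5−0) + (-1)·(0−(-5))) = ½·(0 + 15 − 5) = 5.
[NLM] = ½·((-7/6)·(-5−(-5)) + (-3)·(-5−(-25/6)) + (-1)·(-25/6−(-5))) = ½·(0 + 5/2 − 5/6) = 5/6, so the K-coordinate is (5/6)/5 = 1/6.
[KNM] = ½·(0·(-25/6−(-5)) + (-7/6)·(-5−0) + (-1)·(0−(-25/6))) = ½·(0 + 35/6 − 25/6) = 5/6, so the L-coordinate is 1/6.
[KLN] = ½·(0·(-5−(-25/6)) + (-3)·(-25/6−0) + (-7/6)·(0−(-5))) = ½·(0 + 25/2 − 35/6) = 10/3, so the M-coordinate is 2/3.
Check: 1/6 + 1/6 + 2/3 = 1.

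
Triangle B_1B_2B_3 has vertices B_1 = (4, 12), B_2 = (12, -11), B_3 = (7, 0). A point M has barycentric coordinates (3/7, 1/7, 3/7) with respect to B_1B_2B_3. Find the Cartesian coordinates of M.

(45/7, 25/7)

M = (3/7)·B_1 + (1/7)·B_2 + (3/7)·B_3.
x-coordinate: (3/7)·4 + (1/7)·12 + (3/7)·7 = 45/7.
y-coordinate: (3/7)·12 + (1/7)·(-11) + (3/7)·0 = 25/7.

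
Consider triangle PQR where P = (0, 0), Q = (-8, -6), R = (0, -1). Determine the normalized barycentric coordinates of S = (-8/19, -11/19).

(13/19, 1/19, 5/19)

Signed area of the reference triangle: [PQR] = ½·(0·(-6−(-1)) + (-8)·(-1−0) + 0·(0−(-6))) = ½·(0 + 8 + 0) = 4.
[SQR] = ½·((-8/19)·(-6−(-1)) + (-8)·(-1−(-11/19)) + 0·(-11/19−(-6))) = ½·(40/19 + 64/19 + 0) = 52/19, so the P-coordinate is (52/19)/4 = 13/19.
[PSR] = ½·(0·(-11/19−(-1)) + (-8/19)·(-1−0) + 0·(0−(-11/19))) = ½·(0 + 8/19 + 0) = 4/19, so the Q-coordinate is 1/19.
[PQS] = ½·(0·(-6−(-11/19)) + (-8)·(-11/19−0) + (-8/19)·(0−(-6))) = ½·(0 + 88/19 − 48/19) = 20/19, so the R-coordinate is 5/19.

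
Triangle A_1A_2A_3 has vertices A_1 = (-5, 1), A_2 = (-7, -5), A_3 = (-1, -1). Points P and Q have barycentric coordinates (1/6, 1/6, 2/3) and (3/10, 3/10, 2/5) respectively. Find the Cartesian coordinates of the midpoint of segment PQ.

Barycentric coordinates of the midpoint are the average: (7/30, 7/30, 8/15).
Converting: (7/30)·A_1 + (7/30)·A_2 + (8/15)·A_3 = (-10/3, -22/15).

(-10/3, -22/15)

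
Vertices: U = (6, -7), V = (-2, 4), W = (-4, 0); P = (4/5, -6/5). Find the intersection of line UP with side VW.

(-8/3, 8/3)

Barycentric coordinates of P with respect to UVW: (2/5, 2/5, 1/5).
On side VW the U-coordinate is zero; dropping P's U-weight 2/5 and renormalizing the remaining 2/5 : 1/5 gives weights 2/3, 1/3 on V, W.
Q = (2/3)·(-2, 4) + (1/3)·(-4, 0) = (-8/3, 8/3).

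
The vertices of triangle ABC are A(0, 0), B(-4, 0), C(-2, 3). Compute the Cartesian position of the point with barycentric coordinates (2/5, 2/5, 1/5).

(-2, 3/5)

P = (2/5)·A + (2/5)·B + (1/5)·C.
x-coordinate: (2/5)·0 + (2/5)·(-4) + (1/5)·(-2) = -2.
y-coordinate: (2/5)·0 + (2/5)·0 + (1/5)·3 = 3/5.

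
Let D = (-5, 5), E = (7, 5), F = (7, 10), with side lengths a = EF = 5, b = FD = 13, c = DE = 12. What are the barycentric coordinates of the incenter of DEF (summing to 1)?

(1/6, 13/30, 2/5)

The incenter has barycentric coordinates proportional to the opposite side lengths: (5 : 13 : 12).
Normalizing by 5+13+12 = 30 gives (1/6, 13/30, 2/5).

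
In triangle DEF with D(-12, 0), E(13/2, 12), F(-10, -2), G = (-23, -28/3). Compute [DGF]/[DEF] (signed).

[DEF] = ½·((-12)·(12−(-2)) + (13/2)·(-2−0) + (-10)·(0−12)) = ½·(-168 − 13 + 120) = -61/2.
[DGF] = ½·((-12)·(-28/3−(-2)) + (-23)·(-2−0) + (-10)·(0−(-28/3))) = ½·(88 + 46 − 280/3) = 61/3, so the ratio is (61/3)/(-61/2) = -2/3.

-2/3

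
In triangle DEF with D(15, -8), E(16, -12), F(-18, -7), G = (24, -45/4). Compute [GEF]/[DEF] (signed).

1/2

[DEF] = ½·(15·(-12−(-7)) + 16·(-7−(-8)) + (-18)·(-8−(-12))) = ½·(-75 + 16 − 72) = -131/2.
[GEF] = ½·(24·(-12−(-7)) + 16·(-7−(-45/4)) + (-18)·(-45/4−(-12))) = ½·(-120 + 68 − 27/2) = -131/4, so the ratio is (-131/4)/(-131/2) = 1/2.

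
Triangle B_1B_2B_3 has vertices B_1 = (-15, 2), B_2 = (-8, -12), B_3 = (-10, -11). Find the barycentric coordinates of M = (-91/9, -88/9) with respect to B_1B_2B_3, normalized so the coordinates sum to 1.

(1/9, 2/9, 2/3)

Signed area of the reference triangle: [B_1B_2B_3] = ½·((-15)·(-12−(-11)) + (-8)·(-11−2) + (-10)·(2−(-12))) = ½·(15 + 104 − 140) = -21/2.
[MB_2B_3] = ½·((-91/9)·(-12−(-11)) + (-8)·(-11−(-88/9)) + (-10)·(-88/9−(-12))) = ½·(91/9 + 88/9 − 200/9) = -7/6, so the B_1-coordinate is (-7/6)/(-21/2) = 1/9.
[B_1MB_3] = ½·((-15)·(-88/9−(-11)) + (-91/9)·(-11−2) + (-10)·(2−(-88/9))) = ½·(-55/3 + 1183/9 − 1060/9) = -7/3, so the B_2-coordinate is 2/9.
[B_1B_2M] = ½·((-15)·(-12−(-88/9)) + (-8)·(-88/9−2) + (-91/9)·(2−(-12))) = ½·(100/3 + 848/9 − 1274/9) = -7, so the B_3-coordinate is 2/3.
Check: 1/9 + 2/9 + 2/3 = 1.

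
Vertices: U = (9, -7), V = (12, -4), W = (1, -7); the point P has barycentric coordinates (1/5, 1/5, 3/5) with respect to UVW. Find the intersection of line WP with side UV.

Line WP meets UV where the W-coordinate vanishes; zeroing P's W-weight and renormalizing leaves U, V-weights 1/5 : 1/5 → (1/2, 1/2).
So Q = (1/2)·U + (1/2)·V = (21/2, -11/2).

(21/2, -11/2)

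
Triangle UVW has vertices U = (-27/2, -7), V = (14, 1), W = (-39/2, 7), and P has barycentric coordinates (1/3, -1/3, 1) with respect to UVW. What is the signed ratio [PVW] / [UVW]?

1/3

The signed ratio [PVW]/[UVW] equals the barycentric coordinate of P at vertex U, which is 1/3.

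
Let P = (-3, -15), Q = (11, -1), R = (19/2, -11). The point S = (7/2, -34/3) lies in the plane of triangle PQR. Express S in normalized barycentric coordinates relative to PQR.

(1/2, 1/6, 1/3)

Signed area of the reference triangle: [PQR] = ½·((-3)·(-1−(-11)) + 11·(-11−(-15)) + (19/2)·(-15−(-1))) = ½·(-30 + 44 − 133) = -119/2.
[SQR] = ½·((7/2)·(-1−(-11)) + 11·(-11−(-34/3)) + (19/2)·(-34/3−(-1))) = ½·(35 + 11/3 − 589/6) = -119/4, so the P-coordinate is (-119/4)/(-119/2) = 1/2.
[PSR] = ½·((-3)·(-34/3−(-11)) + (7/2)·(-11−(-15)) + (19/2)·(-15−(-34/3))) = ½·(1 + 14 − 209/6) = -119/12, so the Q-coordinate is 1/6.
[PQS] = ½·((-3)·(-1−(-34/3)) + 11·(-34/3−(-15)) + (7/2)·(-15−(-1))) = ½·(-31 + 121/3 − 49) = -119/6, so the R-coordinate is 1/3.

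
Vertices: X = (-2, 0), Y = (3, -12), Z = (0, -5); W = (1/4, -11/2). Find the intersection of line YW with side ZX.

(-2/3, -10/3)

Barycentric coordinates of W with respect to XYZ: (1/4, 1/4, 1/2).
On side ZX the Y-coordinate is zero; dropping W's Y-weight 1/4 and renormalizing the remaining 1/2 : 1/4 gives weights 2/3, 1/3 on Z, X.
V = (2/3)·(0, -5) + (1/3)·(-2, 0) = (-2/3, -10/3).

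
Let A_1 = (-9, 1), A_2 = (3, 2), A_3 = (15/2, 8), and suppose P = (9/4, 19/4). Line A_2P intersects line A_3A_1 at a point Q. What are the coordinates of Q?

(2, 17/3)

Barycentric coordinates of P with respect to A_1A_2A_3: (1/4, 1/4, 1/2).
On side A_3A_1 the A_2-coordinate is zero; dropping P's A_2-weight 1/4 and renormalizing the remaining 1/2 : 1/4 gives weights 2/3, 1/3 on A_3, A_1.
Q = (2/3)·(15/2, 8) + (1/3)·(-9, 1) = (2, 17/3).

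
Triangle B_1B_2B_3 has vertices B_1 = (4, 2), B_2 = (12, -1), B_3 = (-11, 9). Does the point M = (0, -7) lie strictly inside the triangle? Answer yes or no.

Barycentric coordinates of M: (258/11, -163/11, -84/11).
The three coordinates are positive, negative, negative; a point is interior exactly when all three are positive.

no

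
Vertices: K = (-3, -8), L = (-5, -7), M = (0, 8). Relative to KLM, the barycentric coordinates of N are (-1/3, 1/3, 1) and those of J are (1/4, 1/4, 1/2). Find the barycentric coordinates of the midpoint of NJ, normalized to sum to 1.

(-1/24, 7/24, 3/4)

Since both coordinate triples sum to 1, the midpoint's barycentrics are the componentwise average.
(-1/3+1/4)/2 = -1/24; similarly 7/24 and 3/4.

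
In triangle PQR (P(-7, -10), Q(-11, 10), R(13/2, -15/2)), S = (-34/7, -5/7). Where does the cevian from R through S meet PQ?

Barycentric coordinates of S with respect to PQR: (2/7, 3/7, 2/7).
On side PQ the R-coordinate is zero; dropping S's R-weight 2/7 and renormalizing the remaining 2/7 : 3/7 gives weights 2/5, 3/5 on P, Q.
T = (2/5)·(-7, -10) + (3/5)·(-11, 10) = (-47/5, 2).

(-47/5, 2)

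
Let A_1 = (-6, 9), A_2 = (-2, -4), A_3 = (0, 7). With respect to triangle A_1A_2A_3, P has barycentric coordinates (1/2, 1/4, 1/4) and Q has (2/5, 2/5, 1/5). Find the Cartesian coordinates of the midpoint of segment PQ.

Barycentric coordinates of the midpoint are the average: (9/20, 13/40, 9/40).
Converting: (9/20)·A_1 + (13/40)·A_2 + (9/40)·A_3 = (-67/20, 173/40).

(-67/20, 173/40)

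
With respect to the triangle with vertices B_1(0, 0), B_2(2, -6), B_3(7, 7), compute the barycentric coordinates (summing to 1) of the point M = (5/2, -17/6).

(1/6, 2/3, 1/6)

Signed area of the reference triangle: [B_1B_2B_3] = ½·(0·(-6−7) + 2·(7−0) + 7·(0−(-6))) = ½·(0 + 14 + 42) = 28.
[MB_2B_3] = ½·((5/2)·(-6−7) + 2·(7−(-17/6)) + 7·(-17/6−(-6))) = ½·(-65/2 + 59/3 + 133/6) = 14/3, so the B_1-coordinate is (14/3)/28 = 1/6.
[B_1MB_3] = ½·(0·(-17/6−7) + (5/2)·(7−0) + 7·(0−(-17/6))) = ½·(0 + 35/2 + 119/6) = 56/3, so the B_2-coordinate is 2/3.
[B_1B_2M] = ½·(0·(-6−(-17/6)) + 2·(-17/6−0) + (5/2)·(0−(-6))) = ½·(0 − 17/3 + 15) = 14/3, so the B_3-coordinate is 1/6.
Check: 1/6 + 2/3 + 1/6 = 1.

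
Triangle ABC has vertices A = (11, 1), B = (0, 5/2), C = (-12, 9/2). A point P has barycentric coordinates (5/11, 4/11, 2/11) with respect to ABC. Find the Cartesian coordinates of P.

P = (5/11)·A + (4/11)·B + (2/11)·C.
x-coordinate: (5/11)·11 + (4/11)·0 + (2/11)·(-12) = 31/11.
y-coordinate: (5/11)·1 + (4/11)·(5/2) + (2/11)·(9/2) = 24/11.

(31/11, 24/11)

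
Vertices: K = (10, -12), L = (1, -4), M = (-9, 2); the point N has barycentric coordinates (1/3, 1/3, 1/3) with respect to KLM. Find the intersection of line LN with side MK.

(1/2, -5)

Line LN meets MK where the L-coordinate vanishes; zeroing N's L-weight and renormalizing leaves M, K-weights 1/3 : 1/3 → (1/2, 1/2).
So J = (1/2)·M + (1/2)·K = (1/2, -5).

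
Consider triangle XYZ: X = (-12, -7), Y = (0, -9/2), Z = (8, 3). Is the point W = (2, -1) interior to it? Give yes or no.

yes

Barycentric coordinates of W: (13/70, 2/7, 37/70).
The three coordinates are positive, positive, positive; a point is interior exactly when all three are positive.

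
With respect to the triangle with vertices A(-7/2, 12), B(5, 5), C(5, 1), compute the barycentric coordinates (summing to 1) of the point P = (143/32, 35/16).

(1/16, 1/8, 13/16)

Signed area of the reference triangle: [ABC] = ½·((-7/2)·(5−1) + 5·(1−12) + 5·(12−5)) = ½·(-14 − 55 + 35) = -17.
[PBC] = ½·((143/32)·(5−1) + 5·(1−(35/16)) + 5·(35/16−5)) = ½·(143/8 − 95/16 − 225/16) = -17/16, so the A-coordinate is (-17/16)/(-17) = 1/16.
[APC] = ½·((-7/2)·(35/16−1) + (143/32)·(1−12) + 5·(12−(35/16))) = ½·(-133/32 − 1573/32 + 785/16) = -17/8, so the B-coordinate is 1/8.
[ABP] = ½·((-7/2)·(5−(35/16)) + 5·(35/16−12) + (143/32)·(12−5)) = ½·(-315/32 − 785/16 + 1001/32) = -221/16, so the C-coordinate is 13/16.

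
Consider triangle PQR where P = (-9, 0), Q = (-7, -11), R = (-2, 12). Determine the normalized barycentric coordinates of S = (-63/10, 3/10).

Signed area of the reference triangle: [PQR] = ½·((-9)·(-11−12) + (-7)·(12−0) + (-2)·(0−(-11))) = ½·(207 − 84 − 22) = 101/2.
[SQR] = ½·((-63/10)·(-11−12) + (-7)·(12−(3/10)) + (-2)·(3/10−(-11))) = ½·(1449/10 − 819/10 − 113/5) = 101/5, so the P-coordinate is (101/5)/(101/2) = 2/5.
[PSR] = ½·((-9)·(3/10−12) + (-63/10)·(12−0) + (-2)·(0−(3/10))) = ½·(1053/10 − 378/5 + 3/5) = 303/20, so the Q-coordinate is 3/10.
[PQS] = ½·((-9)·(-11−(3/10)) + (-7)·(3/10−0) + (-63/10)·(0−(-11))) = ½·(1017/10 − 21/10 − 693/10) = 303/20, so the R-coordinate is 3/10.

(2/5, 3/10, 3/10)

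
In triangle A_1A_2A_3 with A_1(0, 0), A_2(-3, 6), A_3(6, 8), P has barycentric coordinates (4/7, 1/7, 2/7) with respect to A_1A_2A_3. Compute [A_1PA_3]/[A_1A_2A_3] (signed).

The signed ratio [A_1PA_3]/[A_1A_2A_3] equals the barycentric coordinate of P at vertex A_2, which is 1/7.

1/7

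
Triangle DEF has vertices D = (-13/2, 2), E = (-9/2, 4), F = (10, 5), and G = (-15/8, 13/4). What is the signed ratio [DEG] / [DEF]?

1/4

[DEF] = ½·((-13/2)·(4−5) + (-9/2)·(5−2) + 10·(2−4)) = ½·(13/2 − 27/2 − 20) = -27/2.
[DEG] = ½·((-13/2)·(4−(13/4)) + (-9/2)·(13/4−2) + (-15/8)·(2−4)) = ½·(-39/8 − 45/8 + 15/4) = -27/8, so the ratio is (-27/8)/(-27/2) = 1/4.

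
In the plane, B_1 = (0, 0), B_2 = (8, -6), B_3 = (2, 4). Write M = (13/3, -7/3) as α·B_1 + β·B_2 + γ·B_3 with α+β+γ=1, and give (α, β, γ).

Signed area of the reference triangle: [B_1B_2B_3] = ½·(0·(-6−4) + 8·(4−0) + 2·(0−(-6))) = ½·(0 + 32 + 12) = 22.
[MB_2B_3] = ½·((13/3)·(-6−4) + 8·(4−(-7/3)) + 2·(-7/3−(-6))) = ½·(-130/3 + 152/3 + 22/3) = 22/3, so the B_1-coordinate is (22/3)/22 = 1/3.
[B_1MB_3] = ½·(0·(-7/3−4) + (13/3)·(4−0) + 2·(0−(-7/3))) = ½·(0 + 52/3 + 14/3) = 11, so the B_2-coordinate is 1/2.
[B_1B_2M] = ½·(0·(-6−(-7/3)) + 8·(-7/3−0) + (13/3)·(0−(-6))) = ½·(0 − 56/3 + 26) = 11/3, so the B_3-coordinate is 1/6.

(1/3, 1/2, 1/6)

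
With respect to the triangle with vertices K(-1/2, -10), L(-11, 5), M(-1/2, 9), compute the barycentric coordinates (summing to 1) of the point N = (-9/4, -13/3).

Signed area of the reference triangle: [KLM] = ½·((-1/2)·(5−9) + (-11)·(9−(-10)) + (-1/2)·(-10−5)) = ½·(2 − 209 + 15/2) = -399/4.
[NLM] = ½·((-9/4)·(5−9) + (-11)·(9−(-13/3)) + (-1/2)·(-13/3−5)) = ½·(9 − 440/3 + 14/3) = -133/2, so the K-coordinate is (-133/2)/(-399/4) = 2/3.
[KNM] = ½·((-1/2)·(-13/3−9) + (-9/4)·(9−(-10)) + (-1/2)·(-10−(-13/3))) = ½·(20/3 − 171/4 + 17/6) = -133/8, so the L-coordinate is 1/6.
[KLN] = ½·((-1/2)·(5−(-13/3)) + (-11)·(-13/3−(-10)) + (-9/4)·(-10−5)) = ½·(-14/3 − 187/3 + 135/4) = -133/8, so the M-coordinate is 1/6.
Check: 2/3 + 1/6 + 1/6 = 1.

(2/3, 1/6, 1/6)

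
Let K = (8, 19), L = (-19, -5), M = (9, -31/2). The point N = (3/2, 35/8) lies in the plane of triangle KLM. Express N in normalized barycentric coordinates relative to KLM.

Signed area of the reference triangle: [KLM] = ½·(8·(-5−(-31/2)) + (-19)·(-31/2−19) + 9·(19−(-5))) = ½·(84 + 1311/2 + 216) = 1911/4.
[NLM] = ½·((3/2)·(-5−(-31/2)) + (-19)·(-31/2−(35/8)) + 9·(35/8−(-5))) = ½·(63/4 + 3021/8 + 675/8) = 1911/8, so the K-coordinate is (1911/8)/(1911/4) = 1/2.
[KNM] = ½·(8·(35/8−(-31/2)) + (3/2)·(-31/2−19) + 9·(19−(35/8))) = ½·(159 − 207/4 + 1053/8) = 1911/16, so the L-coordinate is 1/4.
[KLN] = ½·(8·(-5−(35/8)) + (-19)·(35/8−19) + (3/2)·(19−(-5))) = ½·(-75 + 2223/8 + 36) = 1911/16, so the M-coordinate is 1/4.

(1/2, 1/4, 1/4)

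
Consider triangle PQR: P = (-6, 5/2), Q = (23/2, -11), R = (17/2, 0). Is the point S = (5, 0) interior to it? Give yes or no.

Barycentric coordinates of S: (77/304, 35/608, 419/608).
The three coordinates are positive, positive, positive; a point is interior exactly when all three are positive.

yes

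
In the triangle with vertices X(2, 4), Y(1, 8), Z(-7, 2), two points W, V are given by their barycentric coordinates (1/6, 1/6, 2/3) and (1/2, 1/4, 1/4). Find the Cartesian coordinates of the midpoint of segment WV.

(-7/3, 47/12)

Barycentric coordinates of the midpoint are the average: (1/3, 5/24, 11/24).
Converting: (1/3)·X + (5/24)·Y + (11/24)·Z = (-7/3, 47/12).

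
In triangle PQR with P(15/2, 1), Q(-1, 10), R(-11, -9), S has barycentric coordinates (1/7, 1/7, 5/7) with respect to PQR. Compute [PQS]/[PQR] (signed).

The signed ratio [PQS]/[PQR] equals the barycentric coordinate of S at vertex R, which is 5/7.

5/7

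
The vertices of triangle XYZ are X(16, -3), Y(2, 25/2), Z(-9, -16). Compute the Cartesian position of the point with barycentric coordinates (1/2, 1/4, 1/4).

W = (1/2)·X + (1/4)·Y + (1/4)·Z.
x-coordinate: (1/2)·16 + (1/4)·2 + (1/4)·(-9) = 25/4.
y-coordinate: (1/2)·(-3) + (1/4)·(25/2) + (1/4)·(-16) = -19/8.

(25/4, -19/8)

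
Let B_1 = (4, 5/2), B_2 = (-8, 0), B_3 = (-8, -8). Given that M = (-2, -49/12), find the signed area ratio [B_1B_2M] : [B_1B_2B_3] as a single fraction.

2/3

[B_1B_2B_3] = ½·(4·(0−(-8)) + (-8)·(-8−(5/2)) + (-8)·(5/2−0)) = ½·(32 + 84 − 20) = 48.
[B_1B_2M] = ½·(4·(0−(-49/12)) + (-8)·(-49/12−(5/2)) + (-2)·(5/2−0)) = ½·(49/3 + 158/3 − 5) = 32, so the ratio is 32/48 = 2/3.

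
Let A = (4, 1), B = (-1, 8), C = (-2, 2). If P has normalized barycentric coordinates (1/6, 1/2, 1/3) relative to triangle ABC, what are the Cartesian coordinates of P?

P = (1/6)·A + (1/2)·B + (1/3)·C.
x-coordinate: (1/6)·4 + (1/2)·(-1) + (1/3)·(-2) = -1/2.
y-coordinate: (1/6)·1 + (1/2)·8 + (1/3)·2 = 29/6.

(-1/2, 29/6)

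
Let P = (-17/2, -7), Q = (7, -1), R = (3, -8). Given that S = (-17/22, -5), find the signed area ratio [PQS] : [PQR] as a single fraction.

[PQR] = ½·((-17/2)·(-1−(-8)) + 7·(-8−(-7)) + 3·(-7−(-1))) = ½·(-119/2 − 7 − 18) = -169/4.
[PQS] = ½·((-17/2)·(-1−(-5)) + 7·(-5−(-7)) + (-17/22)·(-7−(-1))) = ½·(-34 + 14 + 51/11) = -169/22, so the ratio is (-169/22)/(-169/4) = 2/11.

2/11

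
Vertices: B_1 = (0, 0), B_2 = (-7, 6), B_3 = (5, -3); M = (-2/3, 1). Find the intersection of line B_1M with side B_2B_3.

Barycentric coordinates of M with respect to B_1B_2B_3: (1/3, 1/3, 1/3).
On side B_2B_3 the B_1-coordinate is zero; dropping M's B_1-weight 1/3 and renormalizing the remaining 1/3 : 1/3 gives weights 1/2, 1/2 on B_2, B_3.
N = (1/2)·(-7, 6) + (1/2)·(5, -3) = (-1, 3/2).

(-1, 3/2)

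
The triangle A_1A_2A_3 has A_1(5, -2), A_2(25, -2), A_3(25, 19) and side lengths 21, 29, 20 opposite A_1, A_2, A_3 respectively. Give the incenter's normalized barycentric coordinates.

(3/10, 29/70, 2/7)

The incenter has barycentric coordinates proportional to the opposite side lengths: (21 : 29 : 20).
Normalizing by 21+29+20 = 70 gives (3/10, 29/70, 2/7).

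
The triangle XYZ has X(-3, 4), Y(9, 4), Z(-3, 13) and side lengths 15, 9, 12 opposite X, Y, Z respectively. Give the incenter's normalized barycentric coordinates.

(5/12, 1/4, 1/3)

The incenter has barycentric coordinates proportional to the opposite side lengths: (15 : 9 : 12).
Normalizing by 15+9+12 = 36 gives (5/12, 1/4, 1/3).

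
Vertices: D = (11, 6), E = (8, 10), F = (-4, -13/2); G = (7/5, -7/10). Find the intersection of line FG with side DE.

Barycentric coordinates of G with respect to DEF: (1/5, 1/5, 3/5).
On side DE the F-coordinate is zero; dropping G's F-weight 3/5 and renormalizing the remaining 1/5 : 1/5 gives weights 1/2, 1/2 on D, E.
H = (1/2)·(11, 6) + (1/2)·(8, 10) = (19/2, 8).

(19/2, 8)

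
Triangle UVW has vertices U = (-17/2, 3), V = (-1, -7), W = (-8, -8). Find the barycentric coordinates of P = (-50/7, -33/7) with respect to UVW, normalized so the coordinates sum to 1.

Signed area of the reference triangle: [UVW] = ½·((-17/2)·(-7−(-8)) + (-1)·(-8−3) + (-8)·(3−(-7))) = ½·(-17/2 + 11 − 80) = -155/4.
[PVW] = ½·((-50/7)·(-7−(-8)) + (-1)·(-8−(-33/7)) + (-8)·(-33/7−(-7))) = ½·(-50/7 + 23/7 − 128/7) = -155/14, so the U-coordinate is (-155/14)/(-155/4) = 2/7.
[UPW] = ½·((-17/2)·(-33/7−(-8)) + (-50/7)·(-8−3) + (-8)·(3−(-33/7))) = ½·(-391/14 + 550/7 − 432/7) = -155/28, so the V-coordinate is 1/7.
[UVP] = ½·((-17/2)·(-7−(-33/7)) + (-1)·(-33/7−3) + (-50/7)·(3−(-7))) = ½·(136/7 + 54/7 − 500/7) = -155/7, so the W-coordinate is 4/7.
Check: 2/7 + 1/7 + 4/7 = 1.

(2/7, 1/7, 4/7)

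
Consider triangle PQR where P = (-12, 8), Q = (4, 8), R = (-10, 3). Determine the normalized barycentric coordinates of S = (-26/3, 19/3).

(1/2, 1/6, 1/3)

Signed area of the reference triangle: [PQR] = ½·((-12)·(8−3) + 4·(3−8) + (-10)·(8−8)) = ½·(-60 − 20 + 0) = -40.
[SQR] = ½·((-26/3)·(8−3) + 4·(3−(19/3)) + (-10)·(19/3−8)) = ½·(-130/3 − 40/3 + 50/3) = -20, so the P-coordinate is (-20)/(-40) = 1/2.
[PSR] = ½·((-12)·(19/3−3) + (-26/3)·(3−8) + (-10)·(8−(19/3))) = ½·(-40 + 130/3 − 50/3) = -20/3, so the Q-coordinate is 1/6.
[PQS] = ½·((-12)·(8−(19/3)) + 4·(19/3−8) + (-26/3)·(8−8)) = ½·(-20 − 20/3 + 0) = -40/3, so the R-coordinate is 1/3.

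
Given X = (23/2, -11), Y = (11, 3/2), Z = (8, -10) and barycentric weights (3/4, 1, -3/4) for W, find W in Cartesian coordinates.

(109/8, 3/4)

W = (3/4)·X + 1·Y + (-3/4)·Z.
x-coordinate: (3/4)·(23/2) + 1·11 + (-3/4)·8 = 109/8.
y-coordinate: (3/4)·(-11) + 1·(3/2) + (-3/4)·(-10) = 3/4.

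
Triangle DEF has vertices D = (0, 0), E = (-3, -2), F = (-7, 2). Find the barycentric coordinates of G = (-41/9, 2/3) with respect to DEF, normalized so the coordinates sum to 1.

(2/9, 2/9, 5/9)

Signed area of the reference triangle: [DEF] = ½·(0·(-2−2) + (-3)·(2−0) + (-7)·(0−(-2))) = ½·(0 − 6 − 14) = -10.
[GEF] = ½·((-41/9)·(-2−2) + (-3)·(2−(2/3)) + (-7)·(2/3−(-2))) = ½·(164/9 − 4 − 56/3) = -20/9, so the D-coordinate is (-20/9)/(-10) = 2/9.
[DGF] = ½·(0·(2/3−2) + (-41/9)·(2−0) + (-7)·(0−(2/3))) = ½·(0 − 82/9 + 14/3) = -20/9, so the E-coordinate is 2/9.
[DEG] = ½·(0·(-2−(2/3)) + (-3)·(2/3−0) + (-41/9)·(0−(-2))) = ½·(0 − 2 − 82/9) = -50/9, so the F-coordinate is 5/9.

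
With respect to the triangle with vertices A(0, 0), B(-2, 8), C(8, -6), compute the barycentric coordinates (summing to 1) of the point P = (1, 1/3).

Signed area of the reference triangle: [ABC] = ½·(0·(8−(-6)) + (-2)·(-6−0) + 8·(0−8)) = ½·(0 + 12 − 64) = -26.
[PBC] = ½·(1·(8−(-6)) + (-2)·(-6−(1/3)) + 8·(1/3−8)) = ½·(14 + 38/3 − 184/3) = -52/3, so the A-coordinate is (-52/3)/(-26) = 2/3.
[APC] = ½·(0·(1/3−(-6)) + 1·(-6−0) + 8·(0−(1/3))) = ½·(0 − 6 − 8/3) = -13/3, so the B-coordinate is 1/6.
[ABP] = ½·(0·(8−(1/3)) + (-2)·(1/3−0) + 1·(0−8)) = ½·(0 − 2/3 − 8) = -13/3, so the C-coordinate is 1/6.
Check: 2/3 + 1/6 + 1/6 = 1.

(2/3, 1/6, 1/6)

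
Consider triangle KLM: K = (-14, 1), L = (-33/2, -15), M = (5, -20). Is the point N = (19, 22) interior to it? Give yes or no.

no

Barycentric coordinates of N: (1946/713, -2184/713, 951/713).
The three coordinates are positive, negative, positive; a point is interior exactly when all three are positive.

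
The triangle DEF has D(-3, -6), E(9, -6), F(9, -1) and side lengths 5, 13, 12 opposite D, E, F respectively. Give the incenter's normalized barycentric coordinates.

The incenter has barycentric coordinates proportional to the opposite side lengths: (5 : 13 : 12).
Normalizing by 5+13+12 = 30 gives (1/6, 13/30, 2/5).

(1/6, 13/30, 2/5)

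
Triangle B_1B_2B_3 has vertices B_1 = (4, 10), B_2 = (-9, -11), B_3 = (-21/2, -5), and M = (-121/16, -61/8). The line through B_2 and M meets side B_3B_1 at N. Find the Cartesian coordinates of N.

(-13/4, 5/2)

Barycentric coordinates of M with respect to B_1B_2B_3: (1/8, 3/4, 1/8).
On side B_3B_1 the B_2-coordinate is zero; dropping M's B_2-weight 3/4 and renormalizing the remaining 1/8 : 1/8 gives weights 1/2, 1/2 on B_3, B_1.
N = (1/2)·(-21/2, -5) + (1/2)·(4, 10) = (-13/4, 5/2).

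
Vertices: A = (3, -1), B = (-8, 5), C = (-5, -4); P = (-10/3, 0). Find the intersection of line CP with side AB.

Barycentric coordinates of P with respect to ABC: (1/3, 1/3, 1/3).
On side AB the C-coordinate is zero; dropping P's C-weight 1/3 and renormalizing the remaining 1/3 : 1/3 gives weights 1/2, 1/2 on A, B.
Q = (1/2)·(3, -1) + (1/2)·(-8, 5) = (-5/2, 2).

(-5/2, 2)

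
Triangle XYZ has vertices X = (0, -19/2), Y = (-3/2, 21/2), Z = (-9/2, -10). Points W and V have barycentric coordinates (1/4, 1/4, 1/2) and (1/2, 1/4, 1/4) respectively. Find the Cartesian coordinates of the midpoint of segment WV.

(-33/16, -75/16)

Barycentric coordinates of the midpoint are the average: (3/8, 1/4, 3/8).
Converting: (3/8)·X + (1/4)·Y + (3/8)·Z = (-33/16, -75/16).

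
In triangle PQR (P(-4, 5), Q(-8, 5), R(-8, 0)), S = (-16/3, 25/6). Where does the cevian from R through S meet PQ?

Barycentric coordinates of S with respect to PQR: (2/3, 1/6, 1/6).
On side PQ the R-coordinate is zero; dropping S's R-weight 1/6 and renormalizing the remaining 2/3 : 1/6 gives weights 4/5, 1/5 on P, Q.
T = (4/5)·(-4, 5) + (1/5)·(-8, 5) = (-24/5, 5).

(-24/5, 5)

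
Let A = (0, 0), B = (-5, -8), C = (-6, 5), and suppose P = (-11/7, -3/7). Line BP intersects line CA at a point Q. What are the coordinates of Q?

(-1, 5/6)

Barycentric coordinates of P with respect to ABC: (5/7, 1/7, 1/7).
On side CA the B-coordinate is zero; dropping P's B-weight 1/7 and renormalizing the remaining 1/7 : 5/7 gives weights 1/6, 5/6 on C, A.
Q = (1/6)·(-6, 5) + (5/6)·(0, 0) = (-1, 5/6).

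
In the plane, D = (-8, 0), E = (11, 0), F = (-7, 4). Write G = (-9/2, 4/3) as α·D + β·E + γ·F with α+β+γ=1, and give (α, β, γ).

(1/2, 1/6, 1/3)

Signed area of the reference triangle: [DEF] = ½·((-8)·(0−4) + 11·(4−0) + (-7)·(0−0)) = ½·(32 + 44 + 0) = 38.
[GEF] = ½·((-9/2)·(0−4) + 11·(4−(4/3)) + (-7)·(4/3−0)) = ½·(18 + 88/3 − 28/3) = 19, so the D-coordinate is 19/38 = 1/2.
[DGF] = ½·((-8)·(4/3−4) + (-9/2)·(4−0) + (-7)·(0−(4/3))) = ½·(64/3 − 18 + 28/3) = 19/3, so the E-coordinate is 1/6.
[DEG] = ½·((-8)·(0−(4/3)) + 11·(4/3−0) + (-9/2)·(0−0)) = ½·(32/3 + 44/3 + 0) = 38/3, so the F-coordinate is 1/3.
Check: 1/2 + 1/6 + 1/3 = 1.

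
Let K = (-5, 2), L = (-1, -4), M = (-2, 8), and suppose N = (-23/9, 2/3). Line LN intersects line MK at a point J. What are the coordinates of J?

(-19/5, 22/5)

Barycentric coordinates of N with respect to KLM: (1/3, 4/9, 2/9).
On side MK the L-coordinate is zero; dropping N's L-weight 4/9 and renormalizing the remaining 2/9 : 1/3 gives weights 2/5, 3/5 on M, K.
J = (2/5)·(-2, 8) + (3/5)·(-5, 2) = (-19/5, 22/5).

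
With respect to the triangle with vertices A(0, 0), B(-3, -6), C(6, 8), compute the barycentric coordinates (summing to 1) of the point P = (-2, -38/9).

Signed area of the reference triangle: [ABC] = ½·(0·(-6−8) + (-3)·(8−0) + 6·(0−(-6))) = ½·(0 − 24 + 36) = 6.
[PBC] = ½·((-2)·(-6−8) + (-3)·(8−(-38/9)) + 6·(-38/9−(-6))) = ½·(28 − 110/3 + 32/3) = 1, so the A-coordinate is 1/6 = 1/6.
[APC] = ½·(0·(-38/9−8) + (-2)·(8−0) + 6·(0−(-38/9))) = ½·(0 − 16 + 76/3) = 14/3, so the B-coordinate is 7/9.
[ABP] = ½·(0·(-6−(-38/9)) + (-3)·(-38/9−0) + (-2)·(0−(-6))) = ½·(0 + 38/3 − 12) = 1/3, so the C-coordinate is 1/18.
Check: 1/6 + 7/9 + 1/18 = 1.

(1/6, 7/9, 1/18)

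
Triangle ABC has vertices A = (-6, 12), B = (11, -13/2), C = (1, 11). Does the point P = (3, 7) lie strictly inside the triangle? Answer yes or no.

yes

Barycentric coordinates of P: (2/45, 52/225, 163/225).
The three coordinates are positive, positive, positive; a point is interior exactly when all three are positive.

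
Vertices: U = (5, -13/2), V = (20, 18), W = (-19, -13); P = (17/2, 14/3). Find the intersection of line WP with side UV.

Barycentric coordinates of P with respect to UVW: (1/3, 1/2, 1/6).
On side UV the W-coordinate is zero; dropping P's W-weight 1/6 and renormalizing the remaining 1/3 : 1/2 gives weights 2/5, 3/5 on U, V.
Q = (2/5)·(5, -13/2) + (3/5)·(20, 18) = (14, 41/5).

(14, 41/5)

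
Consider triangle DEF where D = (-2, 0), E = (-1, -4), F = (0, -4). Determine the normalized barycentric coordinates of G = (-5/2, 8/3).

Signed area of the reference triangle: [DEF] = ½·((-2)·(-4−(-4)) + (-1)·(-4−0) + 0·(0−(-4))) = ½·(0 + 4 + 0) = 2.
[GEF] = ½·((-5/2)·(-4−(-4)) + (-1)·(-4−(8/3)) + 0·(8/3−(-4))) = ½·(0 + 20/3 + 0) = 10/3, so the D-coordinate is (10/3)/2 = 5/3.
[DGF] = ½·((-2)·(8/3−(-4)) + (-5/2)·(-4−0) + 0·(0−(8/3))) = ½·(-40/3 + 10 + 0) = -5/3, so the E-coordinate is -5/6.
[DEG] = ½·((-2)·(-4−(8/3)) + (-1)·(8/3−0) + (-5/2)·(0−(-4))) = ½·(40/3 − 8/3 − 10) = 1/3, so the F-coordinate is 1/6.

(5/3, -5/6, 1/6)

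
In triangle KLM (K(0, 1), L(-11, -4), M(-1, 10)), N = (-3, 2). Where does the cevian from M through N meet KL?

(-11/3, -2/3)

Barycentric coordinates of N with respect to KLM: (1/2, 1/4, 1/4).
On side KL the M-coordinate is zero; dropping N's M-weight 1/4 and renormalizing the remaining 1/2 : 1/4 gives weights 2/3, 1/3 on K, L.
J = (2/3)·(0, 1) + (1/3)·(-11, -4) = (-11/3, -2/3).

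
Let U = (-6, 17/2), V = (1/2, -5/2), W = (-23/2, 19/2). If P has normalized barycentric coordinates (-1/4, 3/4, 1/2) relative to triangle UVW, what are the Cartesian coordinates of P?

P = (-1/4)·U + (3/4)·V + (1/2)·W.
x-coordinate: (-1/4)·(-6) + (3/4)·(1/2) + (1/2)·(-23/2) = -31/8.
y-coordinate: (-1/4)·(17/2) + (3/4)·(-5/2) + (1/2)·(19/2) = 3/4.

(-31/8, 3/4)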